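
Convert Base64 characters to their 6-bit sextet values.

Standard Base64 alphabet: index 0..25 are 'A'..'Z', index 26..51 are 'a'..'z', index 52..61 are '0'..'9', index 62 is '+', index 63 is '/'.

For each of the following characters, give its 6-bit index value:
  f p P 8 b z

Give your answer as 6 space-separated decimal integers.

Answer: 31 41 15 60 27 51

Derivation:
'f': a..z range, 26 + ord('f') − ord('a') = 31
'p': a..z range, 26 + ord('p') − ord('a') = 41
'P': A..Z range, ord('P') − ord('A') = 15
'8': 0..9 range, 52 + ord('8') − ord('0') = 60
'b': a..z range, 26 + ord('b') − ord('a') = 27
'z': a..z range, 26 + ord('z') − ord('a') = 51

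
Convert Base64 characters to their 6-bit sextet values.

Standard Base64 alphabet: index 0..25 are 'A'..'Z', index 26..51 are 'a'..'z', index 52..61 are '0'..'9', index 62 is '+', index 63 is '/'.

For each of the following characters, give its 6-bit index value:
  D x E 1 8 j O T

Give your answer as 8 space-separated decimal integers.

'D': A..Z range, ord('D') − ord('A') = 3
'x': a..z range, 26 + ord('x') − ord('a') = 49
'E': A..Z range, ord('E') − ord('A') = 4
'1': 0..9 range, 52 + ord('1') − ord('0') = 53
'8': 0..9 range, 52 + ord('8') − ord('0') = 60
'j': a..z range, 26 + ord('j') − ord('a') = 35
'O': A..Z range, ord('O') − ord('A') = 14
'T': A..Z range, ord('T') − ord('A') = 19

Answer: 3 49 4 53 60 35 14 19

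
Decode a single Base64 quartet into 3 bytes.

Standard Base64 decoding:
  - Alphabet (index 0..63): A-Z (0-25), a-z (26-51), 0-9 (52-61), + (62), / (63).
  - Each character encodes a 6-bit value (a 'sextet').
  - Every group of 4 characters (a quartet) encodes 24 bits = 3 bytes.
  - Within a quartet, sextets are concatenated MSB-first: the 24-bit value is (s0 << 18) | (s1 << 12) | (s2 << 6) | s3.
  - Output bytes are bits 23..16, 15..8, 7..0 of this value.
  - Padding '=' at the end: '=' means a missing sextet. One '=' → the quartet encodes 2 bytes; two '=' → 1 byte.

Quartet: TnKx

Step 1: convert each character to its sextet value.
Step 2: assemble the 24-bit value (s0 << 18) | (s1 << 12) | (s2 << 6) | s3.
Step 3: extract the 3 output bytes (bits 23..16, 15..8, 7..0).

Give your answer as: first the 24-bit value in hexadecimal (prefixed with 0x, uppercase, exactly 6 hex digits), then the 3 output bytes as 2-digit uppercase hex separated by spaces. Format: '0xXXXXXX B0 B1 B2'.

Sextets: T=19, n=39, K=10, x=49
24-bit: (19<<18) | (39<<12) | (10<<6) | 49
      = 0x4C0000 | 0x027000 | 0x000280 | 0x000031
      = 0x4E72B1
Bytes: (v>>16)&0xFF=4E, (v>>8)&0xFF=72, v&0xFF=B1

Answer: 0x4E72B1 4E 72 B1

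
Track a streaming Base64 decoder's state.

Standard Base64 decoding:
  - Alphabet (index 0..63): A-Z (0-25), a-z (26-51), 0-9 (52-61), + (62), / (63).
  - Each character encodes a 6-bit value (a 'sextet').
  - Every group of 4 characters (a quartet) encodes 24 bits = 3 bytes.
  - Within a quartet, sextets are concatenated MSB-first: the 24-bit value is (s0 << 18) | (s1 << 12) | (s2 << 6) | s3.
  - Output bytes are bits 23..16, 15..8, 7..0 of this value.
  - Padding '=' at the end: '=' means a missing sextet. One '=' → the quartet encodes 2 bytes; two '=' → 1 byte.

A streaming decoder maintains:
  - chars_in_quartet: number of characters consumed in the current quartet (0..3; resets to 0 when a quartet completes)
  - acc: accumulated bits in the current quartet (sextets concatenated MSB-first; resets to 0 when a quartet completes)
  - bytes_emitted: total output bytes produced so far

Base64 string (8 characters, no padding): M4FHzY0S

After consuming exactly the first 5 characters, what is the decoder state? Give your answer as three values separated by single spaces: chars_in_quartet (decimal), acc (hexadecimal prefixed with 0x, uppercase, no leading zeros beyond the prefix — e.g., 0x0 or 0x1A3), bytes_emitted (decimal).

After char 0 ('M'=12): chars_in_quartet=1 acc=0xC bytes_emitted=0
After char 1 ('4'=56): chars_in_quartet=2 acc=0x338 bytes_emitted=0
After char 2 ('F'=5): chars_in_quartet=3 acc=0xCE05 bytes_emitted=0
After char 3 ('H'=7): chars_in_quartet=4 acc=0x338147 -> emit 33 81 47, reset; bytes_emitted=3
After char 4 ('z'=51): chars_in_quartet=1 acc=0x33 bytes_emitted=3

Answer: 1 0x33 3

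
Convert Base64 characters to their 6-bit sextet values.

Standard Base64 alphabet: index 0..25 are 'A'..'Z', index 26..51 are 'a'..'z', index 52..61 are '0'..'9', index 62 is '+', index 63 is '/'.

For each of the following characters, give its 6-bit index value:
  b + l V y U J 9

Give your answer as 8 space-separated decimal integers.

Answer: 27 62 37 21 50 20 9 61

Derivation:
'b': a..z range, 26 + ord('b') − ord('a') = 27
'+': index 62
'l': a..z range, 26 + ord('l') − ord('a') = 37
'V': A..Z range, ord('V') − ord('A') = 21
'y': a..z range, 26 + ord('y') − ord('a') = 50
'U': A..Z range, ord('U') − ord('A') = 20
'J': A..Z range, ord('J') − ord('A') = 9
'9': 0..9 range, 52 + ord('9') − ord('0') = 61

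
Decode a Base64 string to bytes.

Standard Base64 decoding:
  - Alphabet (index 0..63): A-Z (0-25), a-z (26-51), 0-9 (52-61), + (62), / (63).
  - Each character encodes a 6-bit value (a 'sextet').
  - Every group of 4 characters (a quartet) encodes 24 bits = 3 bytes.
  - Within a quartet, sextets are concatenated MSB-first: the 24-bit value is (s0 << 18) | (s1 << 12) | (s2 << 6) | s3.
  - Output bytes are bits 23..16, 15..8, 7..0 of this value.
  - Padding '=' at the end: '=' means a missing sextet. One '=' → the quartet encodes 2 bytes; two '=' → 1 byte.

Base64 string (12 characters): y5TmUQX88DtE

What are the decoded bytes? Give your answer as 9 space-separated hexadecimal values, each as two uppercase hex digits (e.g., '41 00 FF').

After char 0 ('y'=50): chars_in_quartet=1 acc=0x32 bytes_emitted=0
After char 1 ('5'=57): chars_in_quartet=2 acc=0xCB9 bytes_emitted=0
After char 2 ('T'=19): chars_in_quartet=3 acc=0x32E53 bytes_emitted=0
After char 3 ('m'=38): chars_in_quartet=4 acc=0xCB94E6 -> emit CB 94 E6, reset; bytes_emitted=3
After char 4 ('U'=20): chars_in_quartet=1 acc=0x14 bytes_emitted=3
After char 5 ('Q'=16): chars_in_quartet=2 acc=0x510 bytes_emitted=3
After char 6 ('X'=23): chars_in_quartet=3 acc=0x14417 bytes_emitted=3
After char 7 ('8'=60): chars_in_quartet=4 acc=0x5105FC -> emit 51 05 FC, reset; bytes_emitted=6
After char 8 ('8'=60): chars_in_quartet=1 acc=0x3C bytes_emitted=6
After char 9 ('D'=3): chars_in_quartet=2 acc=0xF03 bytes_emitted=6
After char 10 ('t'=45): chars_in_quartet=3 acc=0x3C0ED bytes_emitted=6
After char 11 ('E'=4): chars_in_quartet=4 acc=0xF03B44 -> emit F0 3B 44, reset; bytes_emitted=9

Answer: CB 94 E6 51 05 FC F0 3B 44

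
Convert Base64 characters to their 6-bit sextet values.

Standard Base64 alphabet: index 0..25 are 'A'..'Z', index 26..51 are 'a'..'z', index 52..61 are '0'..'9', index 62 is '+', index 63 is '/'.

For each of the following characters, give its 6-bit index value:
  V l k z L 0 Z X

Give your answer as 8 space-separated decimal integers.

Answer: 21 37 36 51 11 52 25 23

Derivation:
'V': A..Z range, ord('V') − ord('A') = 21
'l': a..z range, 26 + ord('l') − ord('a') = 37
'k': a..z range, 26 + ord('k') − ord('a') = 36
'z': a..z range, 26 + ord('z') − ord('a') = 51
'L': A..Z range, ord('L') − ord('A') = 11
'0': 0..9 range, 52 + ord('0') − ord('0') = 52
'Z': A..Z range, ord('Z') − ord('A') = 25
'X': A..Z range, ord('X') − ord('A') = 23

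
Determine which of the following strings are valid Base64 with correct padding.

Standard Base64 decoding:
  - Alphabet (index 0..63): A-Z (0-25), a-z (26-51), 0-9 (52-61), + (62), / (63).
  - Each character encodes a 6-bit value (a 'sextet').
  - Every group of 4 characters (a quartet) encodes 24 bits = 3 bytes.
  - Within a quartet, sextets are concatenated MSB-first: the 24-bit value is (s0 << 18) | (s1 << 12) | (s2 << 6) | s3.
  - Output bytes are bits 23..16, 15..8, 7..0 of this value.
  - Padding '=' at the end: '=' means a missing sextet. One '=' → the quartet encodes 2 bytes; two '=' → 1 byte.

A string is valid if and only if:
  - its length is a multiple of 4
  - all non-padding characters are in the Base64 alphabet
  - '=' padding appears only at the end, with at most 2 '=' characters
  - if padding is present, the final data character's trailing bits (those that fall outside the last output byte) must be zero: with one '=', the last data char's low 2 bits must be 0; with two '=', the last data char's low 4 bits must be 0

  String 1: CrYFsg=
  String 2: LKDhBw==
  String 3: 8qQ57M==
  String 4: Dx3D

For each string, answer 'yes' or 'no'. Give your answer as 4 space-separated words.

Answer: no yes no yes

Derivation:
String 1: 'CrYFsg=' → invalid (len=7 not mult of 4)
String 2: 'LKDhBw==' → valid
String 3: '8qQ57M==' → invalid (bad trailing bits)
String 4: 'Dx3D' → valid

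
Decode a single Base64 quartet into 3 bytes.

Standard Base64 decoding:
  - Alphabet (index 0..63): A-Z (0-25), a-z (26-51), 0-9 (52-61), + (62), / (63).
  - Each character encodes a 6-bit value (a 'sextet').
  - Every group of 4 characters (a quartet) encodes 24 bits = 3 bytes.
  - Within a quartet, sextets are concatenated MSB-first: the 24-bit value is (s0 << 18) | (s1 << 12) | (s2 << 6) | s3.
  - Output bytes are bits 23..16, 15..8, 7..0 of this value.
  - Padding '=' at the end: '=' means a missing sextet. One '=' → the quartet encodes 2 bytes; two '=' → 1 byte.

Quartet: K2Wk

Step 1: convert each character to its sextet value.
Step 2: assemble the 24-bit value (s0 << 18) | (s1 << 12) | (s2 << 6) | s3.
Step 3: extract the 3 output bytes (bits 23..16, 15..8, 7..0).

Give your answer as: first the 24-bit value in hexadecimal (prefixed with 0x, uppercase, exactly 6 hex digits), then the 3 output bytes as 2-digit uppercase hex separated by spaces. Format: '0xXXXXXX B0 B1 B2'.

Sextets: K=10, 2=54, W=22, k=36
24-bit: (10<<18) | (54<<12) | (22<<6) | 36
      = 0x280000 | 0x036000 | 0x000580 | 0x000024
      = 0x2B65A4
Bytes: (v>>16)&0xFF=2B, (v>>8)&0xFF=65, v&0xFF=A4

Answer: 0x2B65A4 2B 65 A4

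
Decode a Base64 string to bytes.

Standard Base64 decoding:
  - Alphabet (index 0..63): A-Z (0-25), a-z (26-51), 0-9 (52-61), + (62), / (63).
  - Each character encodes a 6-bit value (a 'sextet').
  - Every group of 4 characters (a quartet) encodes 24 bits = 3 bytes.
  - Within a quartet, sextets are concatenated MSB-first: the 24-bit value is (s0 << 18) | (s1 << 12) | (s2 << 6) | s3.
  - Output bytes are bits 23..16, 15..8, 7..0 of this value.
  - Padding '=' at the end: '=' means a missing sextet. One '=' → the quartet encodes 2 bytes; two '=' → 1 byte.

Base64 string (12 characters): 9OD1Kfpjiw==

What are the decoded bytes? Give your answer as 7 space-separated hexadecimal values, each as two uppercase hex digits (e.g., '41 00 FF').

Answer: F4 E0 F5 29 FA 63 8B

Derivation:
After char 0 ('9'=61): chars_in_quartet=1 acc=0x3D bytes_emitted=0
After char 1 ('O'=14): chars_in_quartet=2 acc=0xF4E bytes_emitted=0
After char 2 ('D'=3): chars_in_quartet=3 acc=0x3D383 bytes_emitted=0
After char 3 ('1'=53): chars_in_quartet=4 acc=0xF4E0F5 -> emit F4 E0 F5, reset; bytes_emitted=3
After char 4 ('K'=10): chars_in_quartet=1 acc=0xA bytes_emitted=3
After char 5 ('f'=31): chars_in_quartet=2 acc=0x29F bytes_emitted=3
After char 6 ('p'=41): chars_in_quartet=3 acc=0xA7E9 bytes_emitted=3
After char 7 ('j'=35): chars_in_quartet=4 acc=0x29FA63 -> emit 29 FA 63, reset; bytes_emitted=6
After char 8 ('i'=34): chars_in_quartet=1 acc=0x22 bytes_emitted=6
After char 9 ('w'=48): chars_in_quartet=2 acc=0x8B0 bytes_emitted=6
Padding '==': partial quartet acc=0x8B0 -> emit 8B; bytes_emitted=7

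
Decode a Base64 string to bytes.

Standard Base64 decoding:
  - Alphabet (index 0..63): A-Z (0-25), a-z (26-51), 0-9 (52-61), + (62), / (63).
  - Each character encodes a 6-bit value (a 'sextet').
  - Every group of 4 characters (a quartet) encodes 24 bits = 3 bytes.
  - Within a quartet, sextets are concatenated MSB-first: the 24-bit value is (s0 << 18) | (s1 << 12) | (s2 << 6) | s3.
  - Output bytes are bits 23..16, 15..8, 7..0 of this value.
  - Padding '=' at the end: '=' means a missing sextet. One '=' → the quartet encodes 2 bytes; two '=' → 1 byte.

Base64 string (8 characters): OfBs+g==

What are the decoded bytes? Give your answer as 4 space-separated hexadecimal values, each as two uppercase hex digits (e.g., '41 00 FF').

After char 0 ('O'=14): chars_in_quartet=1 acc=0xE bytes_emitted=0
After char 1 ('f'=31): chars_in_quartet=2 acc=0x39F bytes_emitted=0
After char 2 ('B'=1): chars_in_quartet=3 acc=0xE7C1 bytes_emitted=0
After char 3 ('s'=44): chars_in_quartet=4 acc=0x39F06C -> emit 39 F0 6C, reset; bytes_emitted=3
After char 4 ('+'=62): chars_in_quartet=1 acc=0x3E bytes_emitted=3
After char 5 ('g'=32): chars_in_quartet=2 acc=0xFA0 bytes_emitted=3
Padding '==': partial quartet acc=0xFA0 -> emit FA; bytes_emitted=4

Answer: 39 F0 6C FA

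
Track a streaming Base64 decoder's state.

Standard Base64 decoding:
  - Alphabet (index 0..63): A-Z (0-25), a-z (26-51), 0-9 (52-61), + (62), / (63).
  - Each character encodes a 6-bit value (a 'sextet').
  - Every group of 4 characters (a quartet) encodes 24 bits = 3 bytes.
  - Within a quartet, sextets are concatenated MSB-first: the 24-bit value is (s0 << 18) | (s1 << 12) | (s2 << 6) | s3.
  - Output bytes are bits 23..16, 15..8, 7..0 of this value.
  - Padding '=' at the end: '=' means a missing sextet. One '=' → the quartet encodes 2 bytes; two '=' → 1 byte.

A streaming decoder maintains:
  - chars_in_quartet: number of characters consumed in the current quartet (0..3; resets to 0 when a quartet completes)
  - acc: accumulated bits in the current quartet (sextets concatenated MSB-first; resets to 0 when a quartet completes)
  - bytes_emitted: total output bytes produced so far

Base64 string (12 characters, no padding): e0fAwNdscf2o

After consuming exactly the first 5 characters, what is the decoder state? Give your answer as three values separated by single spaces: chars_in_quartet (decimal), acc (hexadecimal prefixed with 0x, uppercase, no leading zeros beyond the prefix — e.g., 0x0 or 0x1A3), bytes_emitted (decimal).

Answer: 1 0x30 3

Derivation:
After char 0 ('e'=30): chars_in_quartet=1 acc=0x1E bytes_emitted=0
After char 1 ('0'=52): chars_in_quartet=2 acc=0x7B4 bytes_emitted=0
After char 2 ('f'=31): chars_in_quartet=3 acc=0x1ED1F bytes_emitted=0
After char 3 ('A'=0): chars_in_quartet=4 acc=0x7B47C0 -> emit 7B 47 C0, reset; bytes_emitted=3
After char 4 ('w'=48): chars_in_quartet=1 acc=0x30 bytes_emitted=3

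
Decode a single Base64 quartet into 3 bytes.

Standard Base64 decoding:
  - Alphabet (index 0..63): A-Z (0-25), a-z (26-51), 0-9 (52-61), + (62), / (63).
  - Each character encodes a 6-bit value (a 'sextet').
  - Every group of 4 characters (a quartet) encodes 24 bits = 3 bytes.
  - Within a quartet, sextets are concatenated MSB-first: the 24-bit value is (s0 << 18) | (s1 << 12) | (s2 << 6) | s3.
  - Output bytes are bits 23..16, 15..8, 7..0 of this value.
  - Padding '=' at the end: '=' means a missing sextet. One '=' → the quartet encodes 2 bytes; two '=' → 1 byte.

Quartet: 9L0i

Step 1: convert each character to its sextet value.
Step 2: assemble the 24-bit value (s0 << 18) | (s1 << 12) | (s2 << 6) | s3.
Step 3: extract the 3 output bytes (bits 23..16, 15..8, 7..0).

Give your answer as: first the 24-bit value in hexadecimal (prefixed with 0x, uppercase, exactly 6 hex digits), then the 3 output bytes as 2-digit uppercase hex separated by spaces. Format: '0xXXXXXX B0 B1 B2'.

Answer: 0xF4BD22 F4 BD 22

Derivation:
Sextets: 9=61, L=11, 0=52, i=34
24-bit: (61<<18) | (11<<12) | (52<<6) | 34
      = 0xF40000 | 0x00B000 | 0x000D00 | 0x000022
      = 0xF4BD22
Bytes: (v>>16)&0xFF=F4, (v>>8)&0xFF=BD, v&0xFF=22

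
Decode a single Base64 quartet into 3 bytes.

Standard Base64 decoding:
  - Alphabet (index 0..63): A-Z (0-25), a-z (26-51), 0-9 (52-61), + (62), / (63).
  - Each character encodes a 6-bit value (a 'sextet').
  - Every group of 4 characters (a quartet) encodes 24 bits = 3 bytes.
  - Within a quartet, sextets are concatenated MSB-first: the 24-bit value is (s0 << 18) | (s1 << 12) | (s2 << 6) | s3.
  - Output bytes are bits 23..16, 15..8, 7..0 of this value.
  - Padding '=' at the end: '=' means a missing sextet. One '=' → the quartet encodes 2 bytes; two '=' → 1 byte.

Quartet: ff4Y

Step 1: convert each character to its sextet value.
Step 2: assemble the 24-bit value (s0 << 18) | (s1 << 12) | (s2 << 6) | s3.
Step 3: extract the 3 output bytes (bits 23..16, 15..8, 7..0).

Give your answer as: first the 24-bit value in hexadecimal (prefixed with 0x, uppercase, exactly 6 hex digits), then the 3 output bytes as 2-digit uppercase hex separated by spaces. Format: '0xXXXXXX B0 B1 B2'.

Answer: 0x7DFE18 7D FE 18

Derivation:
Sextets: f=31, f=31, 4=56, Y=24
24-bit: (31<<18) | (31<<12) | (56<<6) | 24
      = 0x7C0000 | 0x01F000 | 0x000E00 | 0x000018
      = 0x7DFE18
Bytes: (v>>16)&0xFF=7D, (v>>8)&0xFF=FE, v&0xFF=18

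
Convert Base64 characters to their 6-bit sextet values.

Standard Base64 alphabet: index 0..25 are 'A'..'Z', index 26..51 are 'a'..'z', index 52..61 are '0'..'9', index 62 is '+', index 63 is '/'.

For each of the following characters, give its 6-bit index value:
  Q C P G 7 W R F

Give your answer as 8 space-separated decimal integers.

Answer: 16 2 15 6 59 22 17 5

Derivation:
'Q': A..Z range, ord('Q') − ord('A') = 16
'C': A..Z range, ord('C') − ord('A') = 2
'P': A..Z range, ord('P') − ord('A') = 15
'G': A..Z range, ord('G') − ord('A') = 6
'7': 0..9 range, 52 + ord('7') − ord('0') = 59
'W': A..Z range, ord('W') − ord('A') = 22
'R': A..Z range, ord('R') − ord('A') = 17
'F': A..Z range, ord('F') − ord('A') = 5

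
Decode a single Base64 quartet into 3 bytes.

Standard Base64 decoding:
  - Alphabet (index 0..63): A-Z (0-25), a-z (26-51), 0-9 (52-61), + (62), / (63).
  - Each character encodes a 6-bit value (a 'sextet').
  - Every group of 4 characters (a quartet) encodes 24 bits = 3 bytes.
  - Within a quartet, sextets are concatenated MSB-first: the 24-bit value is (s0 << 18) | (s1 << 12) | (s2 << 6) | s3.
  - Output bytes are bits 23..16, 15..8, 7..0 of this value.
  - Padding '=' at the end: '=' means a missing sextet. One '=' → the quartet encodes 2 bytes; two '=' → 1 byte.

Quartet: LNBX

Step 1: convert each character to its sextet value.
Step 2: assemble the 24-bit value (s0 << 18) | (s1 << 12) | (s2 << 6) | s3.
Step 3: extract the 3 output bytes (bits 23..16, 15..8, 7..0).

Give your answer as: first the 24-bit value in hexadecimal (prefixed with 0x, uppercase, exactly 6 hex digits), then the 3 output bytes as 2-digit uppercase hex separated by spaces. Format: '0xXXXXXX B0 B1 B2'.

Sextets: L=11, N=13, B=1, X=23
24-bit: (11<<18) | (13<<12) | (1<<6) | 23
      = 0x2C0000 | 0x00D000 | 0x000040 | 0x000017
      = 0x2CD057
Bytes: (v>>16)&0xFF=2C, (v>>8)&0xFF=D0, v&0xFF=57

Answer: 0x2CD057 2C D0 57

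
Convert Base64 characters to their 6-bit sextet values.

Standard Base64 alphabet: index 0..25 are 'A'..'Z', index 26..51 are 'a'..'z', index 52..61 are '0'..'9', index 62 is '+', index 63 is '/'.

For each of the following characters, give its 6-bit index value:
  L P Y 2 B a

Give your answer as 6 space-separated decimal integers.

'L': A..Z range, ord('L') − ord('A') = 11
'P': A..Z range, ord('P') − ord('A') = 15
'Y': A..Z range, ord('Y') − ord('A') = 24
'2': 0..9 range, 52 + ord('2') − ord('0') = 54
'B': A..Z range, ord('B') − ord('A') = 1
'a': a..z range, 26 + ord('a') − ord('a') = 26

Answer: 11 15 24 54 1 26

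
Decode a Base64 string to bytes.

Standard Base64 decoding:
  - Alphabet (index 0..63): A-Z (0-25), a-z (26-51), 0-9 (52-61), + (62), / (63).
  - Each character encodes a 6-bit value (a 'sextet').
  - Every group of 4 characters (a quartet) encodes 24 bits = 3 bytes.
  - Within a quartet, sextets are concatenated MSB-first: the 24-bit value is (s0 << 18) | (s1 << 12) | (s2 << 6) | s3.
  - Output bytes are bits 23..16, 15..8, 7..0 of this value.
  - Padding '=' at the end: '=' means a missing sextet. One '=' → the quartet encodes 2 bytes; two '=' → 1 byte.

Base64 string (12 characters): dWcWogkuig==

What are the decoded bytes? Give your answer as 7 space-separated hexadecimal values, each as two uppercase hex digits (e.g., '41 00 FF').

Answer: 75 67 16 A2 09 2E 8A

Derivation:
After char 0 ('d'=29): chars_in_quartet=1 acc=0x1D bytes_emitted=0
After char 1 ('W'=22): chars_in_quartet=2 acc=0x756 bytes_emitted=0
After char 2 ('c'=28): chars_in_quartet=3 acc=0x1D59C bytes_emitted=0
After char 3 ('W'=22): chars_in_quartet=4 acc=0x756716 -> emit 75 67 16, reset; bytes_emitted=3
After char 4 ('o'=40): chars_in_quartet=1 acc=0x28 bytes_emitted=3
After char 5 ('g'=32): chars_in_quartet=2 acc=0xA20 bytes_emitted=3
After char 6 ('k'=36): chars_in_quartet=3 acc=0x28824 bytes_emitted=3
After char 7 ('u'=46): chars_in_quartet=4 acc=0xA2092E -> emit A2 09 2E, reset; bytes_emitted=6
After char 8 ('i'=34): chars_in_quartet=1 acc=0x22 bytes_emitted=6
After char 9 ('g'=32): chars_in_quartet=2 acc=0x8A0 bytes_emitted=6
Padding '==': partial quartet acc=0x8A0 -> emit 8A; bytes_emitted=7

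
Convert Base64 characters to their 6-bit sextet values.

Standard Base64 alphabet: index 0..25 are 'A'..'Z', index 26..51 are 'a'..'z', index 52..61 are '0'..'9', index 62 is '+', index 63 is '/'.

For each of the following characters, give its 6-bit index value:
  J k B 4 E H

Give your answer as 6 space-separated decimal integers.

'J': A..Z range, ord('J') − ord('A') = 9
'k': a..z range, 26 + ord('k') − ord('a') = 36
'B': A..Z range, ord('B') − ord('A') = 1
'4': 0..9 range, 52 + ord('4') − ord('0') = 56
'E': A..Z range, ord('E') − ord('A') = 4
'H': A..Z range, ord('H') − ord('A') = 7

Answer: 9 36 1 56 4 7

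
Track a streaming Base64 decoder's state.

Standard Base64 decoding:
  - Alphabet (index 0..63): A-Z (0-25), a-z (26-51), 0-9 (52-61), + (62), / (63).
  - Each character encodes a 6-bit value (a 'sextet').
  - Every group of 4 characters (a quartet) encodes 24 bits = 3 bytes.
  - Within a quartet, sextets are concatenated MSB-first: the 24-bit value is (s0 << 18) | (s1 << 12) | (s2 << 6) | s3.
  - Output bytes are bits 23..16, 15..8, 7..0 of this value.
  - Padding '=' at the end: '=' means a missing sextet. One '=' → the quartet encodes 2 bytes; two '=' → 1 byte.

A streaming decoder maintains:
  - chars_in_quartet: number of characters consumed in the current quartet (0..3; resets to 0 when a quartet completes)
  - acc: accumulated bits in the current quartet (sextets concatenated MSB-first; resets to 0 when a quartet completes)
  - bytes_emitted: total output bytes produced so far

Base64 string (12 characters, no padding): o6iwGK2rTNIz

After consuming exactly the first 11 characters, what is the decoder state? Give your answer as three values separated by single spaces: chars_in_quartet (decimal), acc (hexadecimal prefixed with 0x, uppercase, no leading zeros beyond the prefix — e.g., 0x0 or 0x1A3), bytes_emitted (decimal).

Answer: 3 0x13348 6

Derivation:
After char 0 ('o'=40): chars_in_quartet=1 acc=0x28 bytes_emitted=0
After char 1 ('6'=58): chars_in_quartet=2 acc=0xA3A bytes_emitted=0
After char 2 ('i'=34): chars_in_quartet=3 acc=0x28EA2 bytes_emitted=0
After char 3 ('w'=48): chars_in_quartet=4 acc=0xA3A8B0 -> emit A3 A8 B0, reset; bytes_emitted=3
After char 4 ('G'=6): chars_in_quartet=1 acc=0x6 bytes_emitted=3
After char 5 ('K'=10): chars_in_quartet=2 acc=0x18A bytes_emitted=3
After char 6 ('2'=54): chars_in_quartet=3 acc=0x62B6 bytes_emitted=3
After char 7 ('r'=43): chars_in_quartet=4 acc=0x18ADAB -> emit 18 AD AB, reset; bytes_emitted=6
After char 8 ('T'=19): chars_in_quartet=1 acc=0x13 bytes_emitted=6
After char 9 ('N'=13): chars_in_quartet=2 acc=0x4CD bytes_emitted=6
After char 10 ('I'=8): chars_in_quartet=3 acc=0x13348 bytes_emitted=6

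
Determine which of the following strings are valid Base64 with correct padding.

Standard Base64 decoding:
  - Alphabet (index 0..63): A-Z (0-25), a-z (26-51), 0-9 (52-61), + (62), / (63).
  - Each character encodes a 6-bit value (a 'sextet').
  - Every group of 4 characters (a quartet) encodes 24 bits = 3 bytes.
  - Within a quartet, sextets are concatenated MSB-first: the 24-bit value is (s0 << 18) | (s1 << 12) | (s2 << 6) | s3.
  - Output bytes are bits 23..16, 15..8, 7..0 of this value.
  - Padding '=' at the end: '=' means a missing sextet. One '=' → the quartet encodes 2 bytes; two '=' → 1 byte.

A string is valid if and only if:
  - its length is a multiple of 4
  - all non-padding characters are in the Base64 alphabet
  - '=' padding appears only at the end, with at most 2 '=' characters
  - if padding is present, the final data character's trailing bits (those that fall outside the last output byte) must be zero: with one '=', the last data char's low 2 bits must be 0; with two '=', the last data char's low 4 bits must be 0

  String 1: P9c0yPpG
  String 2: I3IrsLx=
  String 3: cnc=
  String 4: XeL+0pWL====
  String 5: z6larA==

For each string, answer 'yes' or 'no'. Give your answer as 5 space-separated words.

String 1: 'P9c0yPpG' → valid
String 2: 'I3IrsLx=' → invalid (bad trailing bits)
String 3: 'cnc=' → valid
String 4: 'XeL+0pWL====' → invalid (4 pad chars (max 2))
String 5: 'z6larA==' → valid

Answer: yes no yes no yes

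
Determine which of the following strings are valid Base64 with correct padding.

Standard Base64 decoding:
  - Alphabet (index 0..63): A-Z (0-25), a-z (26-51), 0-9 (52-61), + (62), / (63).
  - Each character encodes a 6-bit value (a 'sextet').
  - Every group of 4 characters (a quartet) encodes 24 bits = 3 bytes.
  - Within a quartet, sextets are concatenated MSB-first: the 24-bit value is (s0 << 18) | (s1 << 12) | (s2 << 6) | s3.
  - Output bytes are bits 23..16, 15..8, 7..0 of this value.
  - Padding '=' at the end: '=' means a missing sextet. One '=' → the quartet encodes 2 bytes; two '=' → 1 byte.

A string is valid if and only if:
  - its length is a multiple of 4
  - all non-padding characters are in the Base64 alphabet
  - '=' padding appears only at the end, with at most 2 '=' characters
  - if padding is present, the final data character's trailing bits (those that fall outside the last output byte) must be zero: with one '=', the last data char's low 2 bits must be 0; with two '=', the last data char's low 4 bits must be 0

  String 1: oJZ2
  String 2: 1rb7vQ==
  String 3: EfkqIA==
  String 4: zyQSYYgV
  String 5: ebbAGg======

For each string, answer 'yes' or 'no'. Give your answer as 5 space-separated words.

String 1: 'oJZ2' → valid
String 2: '1rb7vQ==' → valid
String 3: 'EfkqIA==' → valid
String 4: 'zyQSYYgV' → valid
String 5: 'ebbAGg======' → invalid (6 pad chars (max 2))

Answer: yes yes yes yes no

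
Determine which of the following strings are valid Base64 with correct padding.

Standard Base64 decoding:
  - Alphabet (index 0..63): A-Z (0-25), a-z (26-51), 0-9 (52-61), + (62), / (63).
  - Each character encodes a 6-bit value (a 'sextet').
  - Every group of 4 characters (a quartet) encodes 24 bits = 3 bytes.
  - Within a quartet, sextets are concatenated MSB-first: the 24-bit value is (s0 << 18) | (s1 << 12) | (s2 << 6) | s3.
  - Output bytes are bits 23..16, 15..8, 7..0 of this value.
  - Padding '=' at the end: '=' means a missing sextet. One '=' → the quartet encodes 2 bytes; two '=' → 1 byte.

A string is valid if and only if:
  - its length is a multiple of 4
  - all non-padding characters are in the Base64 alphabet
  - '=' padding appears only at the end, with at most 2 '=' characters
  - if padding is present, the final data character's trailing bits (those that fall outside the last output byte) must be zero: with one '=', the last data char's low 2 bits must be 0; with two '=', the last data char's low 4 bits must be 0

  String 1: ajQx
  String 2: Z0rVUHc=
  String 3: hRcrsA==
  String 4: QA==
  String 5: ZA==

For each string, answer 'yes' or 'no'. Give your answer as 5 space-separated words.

Answer: yes yes yes yes yes

Derivation:
String 1: 'ajQx' → valid
String 2: 'Z0rVUHc=' → valid
String 3: 'hRcrsA==' → valid
String 4: 'QA==' → valid
String 5: 'ZA==' → valid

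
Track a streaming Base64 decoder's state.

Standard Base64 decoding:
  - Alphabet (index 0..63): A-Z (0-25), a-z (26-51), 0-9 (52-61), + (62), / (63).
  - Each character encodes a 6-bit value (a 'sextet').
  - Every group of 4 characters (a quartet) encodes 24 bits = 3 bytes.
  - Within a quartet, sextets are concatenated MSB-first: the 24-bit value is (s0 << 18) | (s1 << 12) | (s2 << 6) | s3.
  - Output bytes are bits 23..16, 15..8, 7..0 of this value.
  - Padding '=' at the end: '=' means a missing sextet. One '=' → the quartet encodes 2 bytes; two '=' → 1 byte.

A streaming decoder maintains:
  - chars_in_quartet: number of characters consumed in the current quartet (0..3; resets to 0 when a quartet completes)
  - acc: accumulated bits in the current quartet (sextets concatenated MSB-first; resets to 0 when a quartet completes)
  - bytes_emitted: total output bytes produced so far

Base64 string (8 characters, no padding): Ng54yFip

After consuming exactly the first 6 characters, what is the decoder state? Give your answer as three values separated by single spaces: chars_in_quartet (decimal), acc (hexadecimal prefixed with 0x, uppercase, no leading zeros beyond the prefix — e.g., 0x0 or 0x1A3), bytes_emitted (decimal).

Answer: 2 0xC85 3

Derivation:
After char 0 ('N'=13): chars_in_quartet=1 acc=0xD bytes_emitted=0
After char 1 ('g'=32): chars_in_quartet=2 acc=0x360 bytes_emitted=0
After char 2 ('5'=57): chars_in_quartet=3 acc=0xD839 bytes_emitted=0
After char 3 ('4'=56): chars_in_quartet=4 acc=0x360E78 -> emit 36 0E 78, reset; bytes_emitted=3
After char 4 ('y'=50): chars_in_quartet=1 acc=0x32 bytes_emitted=3
After char 5 ('F'=5): chars_in_quartet=2 acc=0xC85 bytes_emitted=3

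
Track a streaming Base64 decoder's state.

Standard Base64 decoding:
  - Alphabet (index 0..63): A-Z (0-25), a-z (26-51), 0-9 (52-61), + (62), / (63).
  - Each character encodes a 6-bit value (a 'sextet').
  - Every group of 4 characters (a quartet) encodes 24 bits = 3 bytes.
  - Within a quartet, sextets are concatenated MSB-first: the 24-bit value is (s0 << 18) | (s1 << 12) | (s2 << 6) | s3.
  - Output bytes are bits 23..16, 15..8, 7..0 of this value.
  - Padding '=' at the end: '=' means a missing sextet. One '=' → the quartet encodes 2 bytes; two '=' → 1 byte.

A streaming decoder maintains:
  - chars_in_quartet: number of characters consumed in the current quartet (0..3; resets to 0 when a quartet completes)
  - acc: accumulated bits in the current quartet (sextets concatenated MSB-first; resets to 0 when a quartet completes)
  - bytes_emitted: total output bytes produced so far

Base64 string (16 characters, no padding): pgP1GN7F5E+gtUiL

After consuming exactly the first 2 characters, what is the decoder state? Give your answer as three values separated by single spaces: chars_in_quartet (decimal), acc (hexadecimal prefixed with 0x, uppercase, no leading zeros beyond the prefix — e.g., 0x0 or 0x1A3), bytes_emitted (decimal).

Answer: 2 0xA60 0

Derivation:
After char 0 ('p'=41): chars_in_quartet=1 acc=0x29 bytes_emitted=0
After char 1 ('g'=32): chars_in_quartet=2 acc=0xA60 bytes_emitted=0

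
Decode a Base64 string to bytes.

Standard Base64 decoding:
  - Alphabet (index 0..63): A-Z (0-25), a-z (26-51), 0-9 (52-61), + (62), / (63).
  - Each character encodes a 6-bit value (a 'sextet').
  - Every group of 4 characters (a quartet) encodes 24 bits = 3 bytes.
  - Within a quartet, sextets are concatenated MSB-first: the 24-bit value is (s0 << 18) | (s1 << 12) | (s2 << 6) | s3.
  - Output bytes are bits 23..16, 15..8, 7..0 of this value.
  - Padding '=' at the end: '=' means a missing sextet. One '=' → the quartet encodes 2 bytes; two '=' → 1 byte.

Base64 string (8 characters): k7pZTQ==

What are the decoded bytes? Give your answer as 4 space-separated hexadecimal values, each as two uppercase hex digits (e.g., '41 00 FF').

Answer: 93 BA 59 4D

Derivation:
After char 0 ('k'=36): chars_in_quartet=1 acc=0x24 bytes_emitted=0
After char 1 ('7'=59): chars_in_quartet=2 acc=0x93B bytes_emitted=0
After char 2 ('p'=41): chars_in_quartet=3 acc=0x24EE9 bytes_emitted=0
After char 3 ('Z'=25): chars_in_quartet=4 acc=0x93BA59 -> emit 93 BA 59, reset; bytes_emitted=3
After char 4 ('T'=19): chars_in_quartet=1 acc=0x13 bytes_emitted=3
After char 5 ('Q'=16): chars_in_quartet=2 acc=0x4D0 bytes_emitted=3
Padding '==': partial quartet acc=0x4D0 -> emit 4D; bytes_emitted=4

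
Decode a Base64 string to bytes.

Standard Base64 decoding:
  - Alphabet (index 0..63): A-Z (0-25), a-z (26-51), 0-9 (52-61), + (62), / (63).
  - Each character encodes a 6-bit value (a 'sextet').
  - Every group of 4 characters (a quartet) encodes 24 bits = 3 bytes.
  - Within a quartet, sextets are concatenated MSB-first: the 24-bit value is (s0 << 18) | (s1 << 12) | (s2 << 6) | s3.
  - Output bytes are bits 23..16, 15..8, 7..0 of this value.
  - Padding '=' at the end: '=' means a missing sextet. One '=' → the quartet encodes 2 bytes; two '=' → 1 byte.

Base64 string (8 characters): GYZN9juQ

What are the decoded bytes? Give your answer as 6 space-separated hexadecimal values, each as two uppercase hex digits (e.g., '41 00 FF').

After char 0 ('G'=6): chars_in_quartet=1 acc=0x6 bytes_emitted=0
After char 1 ('Y'=24): chars_in_quartet=2 acc=0x198 bytes_emitted=0
After char 2 ('Z'=25): chars_in_quartet=3 acc=0x6619 bytes_emitted=0
After char 3 ('N'=13): chars_in_quartet=4 acc=0x19864D -> emit 19 86 4D, reset; bytes_emitted=3
After char 4 ('9'=61): chars_in_quartet=1 acc=0x3D bytes_emitted=3
After char 5 ('j'=35): chars_in_quartet=2 acc=0xF63 bytes_emitted=3
After char 6 ('u'=46): chars_in_quartet=3 acc=0x3D8EE bytes_emitted=3
After char 7 ('Q'=16): chars_in_quartet=4 acc=0xF63B90 -> emit F6 3B 90, reset; bytes_emitted=6

Answer: 19 86 4D F6 3B 90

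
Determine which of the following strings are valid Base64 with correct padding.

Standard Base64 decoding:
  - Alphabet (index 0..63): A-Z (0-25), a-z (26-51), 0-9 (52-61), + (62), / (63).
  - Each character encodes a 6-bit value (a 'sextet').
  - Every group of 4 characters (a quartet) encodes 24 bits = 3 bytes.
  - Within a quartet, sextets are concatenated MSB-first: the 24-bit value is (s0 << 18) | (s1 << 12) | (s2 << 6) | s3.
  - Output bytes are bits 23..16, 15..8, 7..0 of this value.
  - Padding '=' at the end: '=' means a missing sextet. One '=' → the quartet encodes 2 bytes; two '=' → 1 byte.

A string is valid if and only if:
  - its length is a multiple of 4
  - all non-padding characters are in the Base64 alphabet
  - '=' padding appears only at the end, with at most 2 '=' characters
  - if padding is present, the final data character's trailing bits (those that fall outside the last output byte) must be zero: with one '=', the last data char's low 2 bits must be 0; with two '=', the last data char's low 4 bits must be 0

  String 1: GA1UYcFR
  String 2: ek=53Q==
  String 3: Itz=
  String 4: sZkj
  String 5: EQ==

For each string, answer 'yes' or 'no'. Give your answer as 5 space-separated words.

String 1: 'GA1UYcFR' → valid
String 2: 'ek=53Q==' → invalid (bad char(s): ['=']; '=' in middle)
String 3: 'Itz=' → invalid (bad trailing bits)
String 4: 'sZkj' → valid
String 5: 'EQ==' → valid

Answer: yes no no yes yes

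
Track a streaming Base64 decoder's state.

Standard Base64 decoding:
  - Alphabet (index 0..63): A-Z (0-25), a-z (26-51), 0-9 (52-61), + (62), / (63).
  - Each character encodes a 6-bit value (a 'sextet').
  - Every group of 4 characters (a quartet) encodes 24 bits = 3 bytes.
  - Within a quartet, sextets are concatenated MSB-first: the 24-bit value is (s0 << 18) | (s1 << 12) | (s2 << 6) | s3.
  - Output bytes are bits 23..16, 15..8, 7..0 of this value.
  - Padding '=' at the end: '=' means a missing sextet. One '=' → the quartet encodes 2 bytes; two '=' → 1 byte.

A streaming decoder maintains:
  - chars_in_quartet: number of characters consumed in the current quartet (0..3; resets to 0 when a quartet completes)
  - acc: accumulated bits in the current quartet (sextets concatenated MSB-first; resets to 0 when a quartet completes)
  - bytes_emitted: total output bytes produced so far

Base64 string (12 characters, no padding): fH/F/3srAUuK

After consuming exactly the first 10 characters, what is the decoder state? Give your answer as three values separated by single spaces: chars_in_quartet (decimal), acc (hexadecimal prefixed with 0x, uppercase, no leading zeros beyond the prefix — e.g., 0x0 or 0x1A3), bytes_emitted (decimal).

After char 0 ('f'=31): chars_in_quartet=1 acc=0x1F bytes_emitted=0
After char 1 ('H'=7): chars_in_quartet=2 acc=0x7C7 bytes_emitted=0
After char 2 ('/'=63): chars_in_quartet=3 acc=0x1F1FF bytes_emitted=0
After char 3 ('F'=5): chars_in_quartet=4 acc=0x7C7FC5 -> emit 7C 7F C5, reset; bytes_emitted=3
After char 4 ('/'=63): chars_in_quartet=1 acc=0x3F bytes_emitted=3
After char 5 ('3'=55): chars_in_quartet=2 acc=0xFF7 bytes_emitted=3
After char 6 ('s'=44): chars_in_quartet=3 acc=0x3FDEC bytes_emitted=3
After char 7 ('r'=43): chars_in_quartet=4 acc=0xFF7B2B -> emit FF 7B 2B, reset; bytes_emitted=6
After char 8 ('A'=0): chars_in_quartet=1 acc=0x0 bytes_emitted=6
After char 9 ('U'=20): chars_in_quartet=2 acc=0x14 bytes_emitted=6

Answer: 2 0x14 6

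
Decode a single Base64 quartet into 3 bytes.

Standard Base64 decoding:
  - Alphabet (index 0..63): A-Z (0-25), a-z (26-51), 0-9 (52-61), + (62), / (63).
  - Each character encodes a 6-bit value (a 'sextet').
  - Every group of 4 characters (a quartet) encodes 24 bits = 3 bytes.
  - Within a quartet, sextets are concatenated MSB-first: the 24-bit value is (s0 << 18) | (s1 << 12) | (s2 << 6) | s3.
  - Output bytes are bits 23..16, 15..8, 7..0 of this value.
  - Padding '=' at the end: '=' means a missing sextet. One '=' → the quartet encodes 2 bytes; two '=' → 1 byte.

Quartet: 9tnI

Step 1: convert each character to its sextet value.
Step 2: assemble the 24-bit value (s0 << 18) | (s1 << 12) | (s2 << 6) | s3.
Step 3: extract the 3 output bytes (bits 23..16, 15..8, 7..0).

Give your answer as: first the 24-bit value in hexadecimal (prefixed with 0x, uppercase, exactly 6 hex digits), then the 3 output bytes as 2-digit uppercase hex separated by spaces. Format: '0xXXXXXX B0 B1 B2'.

Answer: 0xF6D9C8 F6 D9 C8

Derivation:
Sextets: 9=61, t=45, n=39, I=8
24-bit: (61<<18) | (45<<12) | (39<<6) | 8
      = 0xF40000 | 0x02D000 | 0x0009C0 | 0x000008
      = 0xF6D9C8
Bytes: (v>>16)&0xFF=F6, (v>>8)&0xFF=D9, v&0xFF=C8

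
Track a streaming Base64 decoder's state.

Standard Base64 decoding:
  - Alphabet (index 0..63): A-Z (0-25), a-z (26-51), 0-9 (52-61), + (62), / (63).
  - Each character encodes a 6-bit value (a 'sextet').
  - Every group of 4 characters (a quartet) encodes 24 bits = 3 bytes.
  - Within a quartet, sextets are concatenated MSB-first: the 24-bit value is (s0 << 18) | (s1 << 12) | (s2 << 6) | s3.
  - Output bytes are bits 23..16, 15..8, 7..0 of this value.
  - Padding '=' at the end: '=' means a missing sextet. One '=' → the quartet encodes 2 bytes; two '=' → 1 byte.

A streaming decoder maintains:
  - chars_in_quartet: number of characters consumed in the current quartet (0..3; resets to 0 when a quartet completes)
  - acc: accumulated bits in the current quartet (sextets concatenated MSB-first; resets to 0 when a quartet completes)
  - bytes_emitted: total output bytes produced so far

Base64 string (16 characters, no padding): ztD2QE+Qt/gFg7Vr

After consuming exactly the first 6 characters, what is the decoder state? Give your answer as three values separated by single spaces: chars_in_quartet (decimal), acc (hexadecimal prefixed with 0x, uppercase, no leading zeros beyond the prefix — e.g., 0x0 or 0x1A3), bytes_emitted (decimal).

After char 0 ('z'=51): chars_in_quartet=1 acc=0x33 bytes_emitted=0
After char 1 ('t'=45): chars_in_quartet=2 acc=0xCED bytes_emitted=0
After char 2 ('D'=3): chars_in_quartet=3 acc=0x33B43 bytes_emitted=0
After char 3 ('2'=54): chars_in_quartet=4 acc=0xCED0F6 -> emit CE D0 F6, reset; bytes_emitted=3
After char 4 ('Q'=16): chars_in_quartet=1 acc=0x10 bytes_emitted=3
After char 5 ('E'=4): chars_in_quartet=2 acc=0x404 bytes_emitted=3

Answer: 2 0x404 3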